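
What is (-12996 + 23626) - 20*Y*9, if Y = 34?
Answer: 4510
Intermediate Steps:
(-12996 + 23626) - 20*Y*9 = (-12996 + 23626) - 20*34*9 = 10630 - 680*9 = 10630 - 1*6120 = 10630 - 6120 = 4510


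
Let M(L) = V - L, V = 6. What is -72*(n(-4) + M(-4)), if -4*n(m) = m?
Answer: -792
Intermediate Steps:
n(m) = -m/4
M(L) = 6 - L
-72*(n(-4) + M(-4)) = -72*(-1/4*(-4) + (6 - 1*(-4))) = -72*(1 + (6 + 4)) = -72*(1 + 10) = -72*11 = -792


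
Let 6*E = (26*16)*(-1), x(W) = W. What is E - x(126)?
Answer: -586/3 ≈ -195.33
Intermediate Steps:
E = -208/3 (E = ((26*16)*(-1))/6 = (416*(-1))/6 = (⅙)*(-416) = -208/3 ≈ -69.333)
E - x(126) = -208/3 - 1*126 = -208/3 - 126 = -586/3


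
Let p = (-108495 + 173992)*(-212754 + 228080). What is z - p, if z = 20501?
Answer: -1003786521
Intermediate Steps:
p = 1003807022 (p = 65497*15326 = 1003807022)
z - p = 20501 - 1*1003807022 = 20501 - 1003807022 = -1003786521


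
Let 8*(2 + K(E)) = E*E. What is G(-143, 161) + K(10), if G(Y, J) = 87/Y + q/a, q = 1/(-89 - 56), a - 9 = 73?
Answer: 8409131/850135 ≈ 9.8915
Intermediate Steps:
a = 82 (a = 9 + 73 = 82)
q = -1/145 (q = 1/(-145) = -1/145 ≈ -0.0068966)
K(E) = -2 + E**2/8 (K(E) = -2 + (E*E)/8 = -2 + E**2/8)
G(Y, J) = -1/11890 + 87/Y (G(Y, J) = 87/Y - 1/145/82 = 87/Y - 1/145*1/82 = 87/Y - 1/11890 = -1/11890 + 87/Y)
G(-143, 161) + K(10) = (1/11890)*(1034430 - 1*(-143))/(-143) + (-2 + (1/8)*10**2) = (1/11890)*(-1/143)*(1034430 + 143) + (-2 + (1/8)*100) = (1/11890)*(-1/143)*1034573 + (-2 + 25/2) = -1034573/1700270 + 21/2 = 8409131/850135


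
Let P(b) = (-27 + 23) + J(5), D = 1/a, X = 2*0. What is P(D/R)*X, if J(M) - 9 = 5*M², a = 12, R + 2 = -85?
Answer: 0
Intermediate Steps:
R = -87 (R = -2 - 85 = -87)
X = 0
J(M) = 9 + 5*M²
D = 1/12 ≈ 0.083333
P(b) = 130 (P(b) = (-27 + 23) + (9 + 5*5²) = -4 + (9 + 5*25) = -4 + (9 + 125) = -4 + 134 = 130)
P(D/R)*X = 130*0 = 0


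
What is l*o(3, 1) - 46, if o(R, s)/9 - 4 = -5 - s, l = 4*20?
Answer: -1486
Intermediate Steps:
l = 80
o(R, s) = -9 - 9*s (o(R, s) = 36 + 9*(-5 - s) = 36 + (-45 - 9*s) = -9 - 9*s)
l*o(3, 1) - 46 = 80*(-9 - 9*1) - 46 = 80*(-9 - 9) - 46 = 80*(-18) - 46 = -1440 - 46 = -1486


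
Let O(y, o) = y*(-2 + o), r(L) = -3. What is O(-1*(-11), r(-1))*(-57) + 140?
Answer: 3275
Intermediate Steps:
O(-1*(-11), r(-1))*(-57) + 140 = ((-1*(-11))*(-2 - 3))*(-57) + 140 = (11*(-5))*(-57) + 140 = -55*(-57) + 140 = 3135 + 140 = 3275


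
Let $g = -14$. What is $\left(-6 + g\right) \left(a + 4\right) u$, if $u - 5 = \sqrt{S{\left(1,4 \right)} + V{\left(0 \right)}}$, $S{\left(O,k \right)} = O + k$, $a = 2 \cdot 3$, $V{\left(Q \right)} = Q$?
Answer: $-1000 - 200 \sqrt{5} \approx -1447.2$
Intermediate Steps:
$a = 6$
$u = 5 + \sqrt{5}$ ($u = 5 + \sqrt{\left(1 + 4\right) + 0} = 5 + \sqrt{5 + 0} = 5 + \sqrt{5} \approx 7.2361$)
$\left(-6 + g\right) \left(a + 4\right) u = \left(-6 - 14\right) \left(6 + 4\right) \left(5 + \sqrt{5}\right) = \left(-20\right) 10 \left(5 + \sqrt{5}\right) = - 200 \left(5 + \sqrt{5}\right) = -1000 - 200 \sqrt{5}$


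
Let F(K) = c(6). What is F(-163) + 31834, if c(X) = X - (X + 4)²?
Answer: 31740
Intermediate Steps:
c(X) = X - (4 + X)²
F(K) = -94 (F(K) = 6 - (4 + 6)² = 6 - 1*10² = 6 - 1*100 = 6 - 100 = -94)
F(-163) + 31834 = -94 + 31834 = 31740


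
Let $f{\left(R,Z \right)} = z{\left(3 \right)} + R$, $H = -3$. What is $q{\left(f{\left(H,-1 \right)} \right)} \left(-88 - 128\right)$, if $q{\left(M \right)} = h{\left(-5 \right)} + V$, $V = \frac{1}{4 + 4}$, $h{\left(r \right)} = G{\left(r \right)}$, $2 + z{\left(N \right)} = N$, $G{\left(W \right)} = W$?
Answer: $1053$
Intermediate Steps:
$z{\left(N \right)} = -2 + N$
$h{\left(r \right)} = r$
$V = \frac{1}{8} \approx 0.125$
$f{\left(R,Z \right)} = 1 + R$ ($f{\left(R,Z \right)} = \left(-2 + 3\right) + R = 1 + R$)
$q{\left(M \right)} = - \frac{39}{8}$ ($q{\left(M \right)} = -5 + \frac{1}{8} = - \frac{39}{8}$)
$q{\left(f{\left(H,-1 \right)} \right)} \left(-88 - 128\right) = - \frac{39 \left(-88 - 128\right)}{8} = \left(- \frac{39}{8}\right) \left(-216\right) = 1053$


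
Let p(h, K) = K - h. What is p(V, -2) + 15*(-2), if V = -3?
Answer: -29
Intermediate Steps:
p(V, -2) + 15*(-2) = (-2 - 1*(-3)) + 15*(-2) = (-2 + 3) - 30 = 1 - 30 = -29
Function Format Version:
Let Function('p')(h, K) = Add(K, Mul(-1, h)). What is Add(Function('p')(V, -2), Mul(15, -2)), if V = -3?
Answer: -29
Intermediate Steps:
Add(Function('p')(V, -2), Mul(15, -2)) = Add(Add(-2, Mul(-1, -3)), Mul(15, -2)) = Add(Add(-2, 3), -30) = Add(1, -30) = -29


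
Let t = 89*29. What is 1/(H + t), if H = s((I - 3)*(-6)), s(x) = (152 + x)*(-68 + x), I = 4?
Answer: -1/8223 ≈ -0.00012161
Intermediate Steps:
s(x) = (-68 + x)*(152 + x)
H = -10804 (H = -10336 + ((4 - 3)*(-6))² + 84*((4 - 3)*(-6)) = -10336 + (1*(-6))² + 84*(1*(-6)) = -10336 + (-6)² + 84*(-6) = -10336 + 36 - 504 = -10804)
t = 2581
1/(H + t) = 1/(-10804 + 2581) = 1/(-8223) = -1/8223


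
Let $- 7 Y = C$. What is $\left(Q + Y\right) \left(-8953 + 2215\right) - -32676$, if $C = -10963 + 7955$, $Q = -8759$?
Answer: $\frac{393087822}{7} \approx 5.6155 \cdot 10^{7}$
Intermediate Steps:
$C = -3008$
$Y = \frac{3008}{7}$ ($Y = \left(- \frac{1}{7}\right) \left(-3008\right) = \frac{3008}{7} \approx 429.71$)
$\left(Q + Y\right) \left(-8953 + 2215\right) - -32676 = \left(-8759 + \frac{3008}{7}\right) \left(-8953 + 2215\right) - -32676 = \left(- \frac{58305}{7}\right) \left(-6738\right) + 32676 = \frac{392859090}{7} + 32676 = \frac{393087822}{7}$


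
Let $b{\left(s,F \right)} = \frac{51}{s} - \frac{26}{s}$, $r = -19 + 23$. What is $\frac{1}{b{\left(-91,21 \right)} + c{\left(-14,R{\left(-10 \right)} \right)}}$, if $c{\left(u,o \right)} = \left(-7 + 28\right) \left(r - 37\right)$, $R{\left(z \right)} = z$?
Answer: $- \frac{91}{63088} \approx -0.0014424$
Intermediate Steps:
$r = 4$
$b{\left(s,F \right)} = \frac{25}{s}$
$c{\left(u,o \right)} = -693$ ($c{\left(u,o \right)} = \left(-7 + 28\right) \left(4 - 37\right) = 21 \left(-33\right) = -693$)
$\frac{1}{b{\left(-91,21 \right)} + c{\left(-14,R{\left(-10 \right)} \right)}} = \frac{1}{\frac{25}{-91} - 693} = \frac{1}{25 \left(- \frac{1}{91}\right) - 693} = \frac{1}{- \frac{25}{91} - 693} = \frac{1}{- \frac{63088}{91}} = - \frac{91}{63088}$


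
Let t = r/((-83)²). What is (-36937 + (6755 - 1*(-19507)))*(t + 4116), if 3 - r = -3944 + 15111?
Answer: -302571773000/6889 ≈ -4.3921e+7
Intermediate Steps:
r = -11164 (r = 3 - (-3944 + 15111) = 3 - 1*11167 = 3 - 11167 = -11164)
t = -11164/6889 (t = -11164/((-83)²) = -11164/6889 ≈ -1.6206)
(-36937 + (6755 - 1*(-19507)))*(t + 4116) = (-36937 + (6755 - 1*(-19507)))*(-11164/6889 + 4116) = (-36937 + (6755 + 19507))*(28343960/6889) = (-36937 + 26262)*(28343960/6889) = -10675*28343960/6889 = -302571773000/6889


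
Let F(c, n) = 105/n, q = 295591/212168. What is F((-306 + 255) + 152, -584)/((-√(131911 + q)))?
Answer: 35*√164946408509982/908041764732 ≈ 0.00049503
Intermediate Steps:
q = 295591/212168 (q = 295591*(1/212168) = 295591/212168 ≈ 1.3932)
F((-306 + 255) + 152, -584)/((-√(131911 + q))) = (105/(-584))/((-√(131911 + 295591/212168))) = (105*(-1/584))/((-√(27987588639/212168))) = -105*(-2*√164946408509982/9329196213)/584 = -(-35)*√164946408509982/908041764732 = 35*√164946408509982/908041764732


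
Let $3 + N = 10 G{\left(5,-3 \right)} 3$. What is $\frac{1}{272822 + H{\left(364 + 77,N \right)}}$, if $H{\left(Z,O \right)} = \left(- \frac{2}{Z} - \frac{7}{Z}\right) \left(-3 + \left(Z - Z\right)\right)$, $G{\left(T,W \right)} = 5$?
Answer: $\frac{49}{13368281} \approx 3.6654 \cdot 10^{-6}$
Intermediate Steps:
$N = 147$ ($N = -3 + 10 \cdot 5 \cdot 3 = -3 + 50 \cdot 3 = -3 + 150 = 147$)
$H{\left(Z,O \right)} = \frac{27}{Z}$ ($H{\left(Z,O \right)} = - \frac{9}{Z} \left(-3 + 0\right) = - \frac{9}{Z} \left(-3\right) = \frac{27}{Z}$)
$\frac{1}{272822 + H{\left(364 + 77,N \right)}} = \frac{1}{272822 + \frac{27}{364 + 77}} = \frac{1}{272822 + \frac{27}{441}} = \frac{1}{272822 + 27 \cdot \frac{1}{441}} = \frac{1}{272822 + \frac{3}{49}} = \frac{1}{\frac{13368281}{49}} = \frac{49}{13368281}$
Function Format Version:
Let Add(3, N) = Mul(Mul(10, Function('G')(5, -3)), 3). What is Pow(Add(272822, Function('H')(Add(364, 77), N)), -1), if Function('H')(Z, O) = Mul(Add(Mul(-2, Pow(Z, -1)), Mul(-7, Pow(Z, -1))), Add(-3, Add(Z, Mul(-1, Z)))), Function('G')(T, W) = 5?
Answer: Rational(49, 13368281) ≈ 3.6654e-6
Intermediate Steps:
N = 147 (N = Add(-3, Mul(Mul(10, 5), 3)) = Add(-3, Mul(50, 3)) = Add(-3, 150) = 147)
Function('H')(Z, O) = Mul(27, Pow(Z, -1)) (Function('H')(Z, O) = Mul(Mul(-9, Pow(Z, -1)), Add(-3, 0)) = Mul(Mul(-9, Pow(Z, -1)), -3) = Mul(27, Pow(Z, -1)))
Pow(Add(272822, Function('H')(Add(364, 77), N)), -1) = Pow(Add(272822, Mul(27, Pow(Add(364, 77), -1))), -1) = Pow(Add(272822, Mul(27, Pow(441, -1))), -1) = Pow(Add(272822, Mul(27, Rational(1, 441))), -1) = Pow(Add(272822, Rational(3, 49)), -1) = Pow(Rational(13368281, 49), -1) = Rational(49, 13368281)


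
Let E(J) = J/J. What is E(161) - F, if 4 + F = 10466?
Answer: -10461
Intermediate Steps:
F = 10462 (F = -4 + 10466 = 10462)
E(J) = 1
E(161) - F = 1 - 1*10462 = 1 - 10462 = -10461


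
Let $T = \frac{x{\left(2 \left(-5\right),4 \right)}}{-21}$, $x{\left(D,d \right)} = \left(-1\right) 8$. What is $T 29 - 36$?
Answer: $- \frac{524}{21} \approx -24.952$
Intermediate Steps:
$x{\left(D,d \right)} = -8$
$T = \frac{8}{21}$ ($T = - \frac{8}{-21} = \left(-8\right) \left(- \frac{1}{21}\right) = \frac{8}{21} \approx 0.38095$)
$T 29 - 36 = \frac{8}{21} \cdot 29 - 36 = \frac{232}{21} - 36 = - \frac{524}{21}$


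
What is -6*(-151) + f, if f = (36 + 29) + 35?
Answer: 1006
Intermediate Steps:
f = 100 (f = 65 + 35 = 100)
-6*(-151) + f = -6*(-151) + 100 = 906 + 100 = 1006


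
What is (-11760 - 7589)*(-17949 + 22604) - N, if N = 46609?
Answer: -90116204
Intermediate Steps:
(-11760 - 7589)*(-17949 + 22604) - N = (-11760 - 7589)*(-17949 + 22604) - 1*46609 = -19349*4655 - 46609 = -90069595 - 46609 = -90116204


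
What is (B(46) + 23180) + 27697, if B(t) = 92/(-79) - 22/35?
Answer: 140669947/2765 ≈ 50875.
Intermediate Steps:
B(t) = -4958/2765 (B(t) = 92*(-1/79) - 22*1/35 = -92/79 - 22/35 = -4958/2765)
(B(46) + 23180) + 27697 = (-4958/2765 + 23180) + 27697 = 64087742/2765 + 27697 = 140669947/2765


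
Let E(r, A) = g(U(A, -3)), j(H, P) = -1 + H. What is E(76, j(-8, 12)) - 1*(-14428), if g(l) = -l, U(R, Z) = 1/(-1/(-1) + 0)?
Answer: 14427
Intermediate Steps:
U(R, Z) = 1 (U(R, Z) = 1/(-1*(-1) + 0) = 1/(1 + 0) = 1/1 = 1)
E(r, A) = -1 (E(r, A) = -1*1 = -1)
E(76, j(-8, 12)) - 1*(-14428) = -1 - 1*(-14428) = -1 + 14428 = 14427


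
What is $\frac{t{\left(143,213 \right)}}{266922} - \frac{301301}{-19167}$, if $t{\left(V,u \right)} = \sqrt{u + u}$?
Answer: $\frac{301301}{19167} + \frac{\sqrt{426}}{266922} \approx 15.72$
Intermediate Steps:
$t{\left(V,u \right)} = \sqrt{2} \sqrt{u}$ ($t{\left(V,u \right)} = \sqrt{2 u} = \sqrt{2} \sqrt{u}$)
$\frac{t{\left(143,213 \right)}}{266922} - \frac{301301}{-19167} = \frac{\sqrt{2} \sqrt{213}}{266922} - \frac{301301}{-19167} = \sqrt{426} \cdot \frac{1}{266922} - - \frac{301301}{19167} = \frac{\sqrt{426}}{266922} + \frac{301301}{19167} = \frac{301301}{19167} + \frac{\sqrt{426}}{266922}$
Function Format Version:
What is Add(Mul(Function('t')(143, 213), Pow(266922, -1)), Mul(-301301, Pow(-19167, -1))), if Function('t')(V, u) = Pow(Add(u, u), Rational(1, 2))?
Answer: Add(Rational(301301, 19167), Mul(Rational(1, 266922), Pow(426, Rational(1, 2)))) ≈ 15.720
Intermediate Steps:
Function('t')(V, u) = Mul(Pow(2, Rational(1, 2)), Pow(u, Rational(1, 2))) (Function('t')(V, u) = Pow(Mul(2, u), Rational(1, 2)) = Mul(Pow(2, Rational(1, 2)), Pow(u, Rational(1, 2))))
Add(Mul(Function('t')(143, 213), Pow(266922, -1)), Mul(-301301, Pow(-19167, -1))) = Add(Mul(Mul(Pow(2, Rational(1, 2)), Pow(213, Rational(1, 2))), Pow(266922, -1)), Mul(-301301, Pow(-19167, -1))) = Add(Mul(Pow(426, Rational(1, 2)), Rational(1, 266922)), Mul(-301301, Rational(-1, 19167))) = Add(Mul(Rational(1, 266922), Pow(426, Rational(1, 2))), Rational(301301, 19167)) = Add(Rational(301301, 19167), Mul(Rational(1, 266922), Pow(426, Rational(1, 2))))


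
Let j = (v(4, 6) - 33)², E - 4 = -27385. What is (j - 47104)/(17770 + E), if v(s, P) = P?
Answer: 6625/1373 ≈ 4.8252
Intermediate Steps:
E = -27381 (E = 4 - 27385 = -27381)
j = 729 (j = (6 - 33)² = (-27)² = 729)
(j - 47104)/(17770 + E) = (729 - 47104)/(17770 - 27381) = -46375/(-9611) = -46375*(-1/9611) = 6625/1373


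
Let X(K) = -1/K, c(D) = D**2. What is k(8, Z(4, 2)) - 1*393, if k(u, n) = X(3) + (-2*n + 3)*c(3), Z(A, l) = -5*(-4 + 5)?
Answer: -829/3 ≈ -276.33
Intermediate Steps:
Z(A, l) = -5 (Z(A, l) = -5*1 = -5)
k(u, n) = 80/3 - 18*n (k(u, n) = -1/3 + (-2*n + 3)*3**2 = -1*1/3 + (3 - 2*n)*9 = -1/3 + (27 - 18*n) = 80/3 - 18*n)
k(8, Z(4, 2)) - 1*393 = (80/3 - 18*(-5)) - 1*393 = (80/3 + 90) - 393 = 350/3 - 393 = -829/3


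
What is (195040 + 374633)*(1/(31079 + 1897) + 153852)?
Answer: 321132490634241/3664 ≈ 8.7645e+10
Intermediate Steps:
(195040 + 374633)*(1/(31079 + 1897) + 153852) = 569673*(1/32976 + 153852) = 569673*(5073423553/32976) = 321132490634241/3664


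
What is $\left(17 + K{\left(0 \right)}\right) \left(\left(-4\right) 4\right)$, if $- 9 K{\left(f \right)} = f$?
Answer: $-272$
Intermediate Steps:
$K{\left(f \right)} = - \frac{f}{9}$
$\left(17 + K{\left(0 \right)}\right) \left(\left(-4\right) 4\right) = \left(17 - 0\right) \left(\left(-4\right) 4\right) = \left(17 + 0\right) \left(-16\right) = 17 \left(-16\right) = -272$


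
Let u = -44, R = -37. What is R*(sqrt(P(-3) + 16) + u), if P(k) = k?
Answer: 1628 - 37*sqrt(13) ≈ 1494.6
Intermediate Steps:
R*(sqrt(P(-3) + 16) + u) = -37*(sqrt(-3 + 16) - 44) = -37*(sqrt(13) - 44) = -37*(-44 + sqrt(13)) = 1628 - 37*sqrt(13)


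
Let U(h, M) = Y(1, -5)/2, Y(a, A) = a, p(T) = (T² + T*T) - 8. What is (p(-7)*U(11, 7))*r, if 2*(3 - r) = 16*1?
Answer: -225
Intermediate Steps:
p(T) = -8 + 2*T² (p(T) = (T² + T²) - 8 = 2*T² - 8 = -8 + 2*T²)
r = -5 (r = 3 - 8 = -5)
U(h, M) = ½ (U(h, M) = 1/2 = 1*(½) = ½)
(p(-7)*U(11, 7))*r = ((-8 + 2*(-7)²)*(½))*(-5) = ((-8 + 2*49)*(½))*(-5) = ((-8 + 98)*(½))*(-5) = (90*(½))*(-5) = 45*(-5) = -225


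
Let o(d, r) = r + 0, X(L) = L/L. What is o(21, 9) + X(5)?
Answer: 10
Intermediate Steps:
X(L) = 1
o(d, r) = r
o(21, 9) + X(5) = 9 + 1 = 10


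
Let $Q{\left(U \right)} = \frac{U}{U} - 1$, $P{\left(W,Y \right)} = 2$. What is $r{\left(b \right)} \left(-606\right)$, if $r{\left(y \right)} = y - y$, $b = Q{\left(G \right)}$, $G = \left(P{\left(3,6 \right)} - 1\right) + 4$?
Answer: $0$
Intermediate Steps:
$G = 5$ ($G = \left(2 - 1\right) + 4 = 1 + 4 = 5$)
$Q{\left(U \right)} = 0$ ($Q{\left(U \right)} = 1 - 1 = 0$)
$b = 0$
$r{\left(y \right)} = 0$
$r{\left(b \right)} \left(-606\right) = 0 \left(-606\right) = 0$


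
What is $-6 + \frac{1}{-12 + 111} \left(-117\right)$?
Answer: $- \frac{79}{11} \approx -7.1818$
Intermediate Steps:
$-6 + \frac{1}{-12 + 111} \left(-117\right) = -6 + \frac{1}{99} \left(-117\right) = -6 - \frac{13}{11} = - \frac{79}{11}$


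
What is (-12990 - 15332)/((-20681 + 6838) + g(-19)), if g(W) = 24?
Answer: 28322/13819 ≈ 2.0495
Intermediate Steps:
(-12990 - 15332)/((-20681 + 6838) + g(-19)) = (-12990 - 15332)/((-20681 + 6838) + 24) = -28322/(-13843 + 24) = -28322/(-13819) = -28322*(-1/13819) = 28322/13819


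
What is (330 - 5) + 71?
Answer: 396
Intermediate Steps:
(330 - 5) + 71 = 325 + 71 = 396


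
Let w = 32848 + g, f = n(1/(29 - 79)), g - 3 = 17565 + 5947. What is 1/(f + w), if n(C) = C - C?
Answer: 1/56363 ≈ 1.7742e-5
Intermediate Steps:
g = 23515 (g = 3 + (17565 + 5947) = 3 + 23512 = 23515)
n(C) = 0
f = 0
w = 56363 (w = 32848 + 23515 = 56363)
1/(f + w) = 1/(0 + 56363) = 1/56363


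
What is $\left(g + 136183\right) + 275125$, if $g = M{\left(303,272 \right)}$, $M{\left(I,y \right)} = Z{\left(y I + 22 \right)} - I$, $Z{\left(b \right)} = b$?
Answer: $493443$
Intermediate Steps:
$M{\left(I,y \right)} = 22 - I + I y$ ($M{\left(I,y \right)} = \left(y I + 22\right) - I = \left(I y + 22\right) - I = \left(22 + I y\right) - I = 22 - I + I y$)
$g = 82135$ ($g = 22 - 303 + 303 \cdot 272 = 22 - 303 + 82416 = 82135$)
$\left(g + 136183\right) + 275125 = \left(82135 + 136183\right) + 275125 = 218318 + 275125 = 493443$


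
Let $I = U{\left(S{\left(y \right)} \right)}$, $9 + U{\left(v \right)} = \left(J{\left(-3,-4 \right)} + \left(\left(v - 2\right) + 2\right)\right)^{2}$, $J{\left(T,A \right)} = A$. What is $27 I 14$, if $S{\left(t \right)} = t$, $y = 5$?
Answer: $-3024$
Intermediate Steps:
$U{\left(v \right)} = -9 + \left(-4 + v\right)^{2}$ ($U{\left(v \right)} = -9 + \left(-4 + \left(\left(v - 2\right) + 2\right)\right)^{2} = -9 + \left(-4 + \left(\left(-2 + v\right) + 2\right)\right)^{2} = -9 + \left(-4 + v\right)^{2}$)
$I = -8$ ($I = -9 + \left(-4 + 5\right)^{2} = -9 + 1^{2} = -9 + 1 = -8$)
$27 I 14 = 27 \left(-8\right) 14 = \left(-216\right) 14 = -3024$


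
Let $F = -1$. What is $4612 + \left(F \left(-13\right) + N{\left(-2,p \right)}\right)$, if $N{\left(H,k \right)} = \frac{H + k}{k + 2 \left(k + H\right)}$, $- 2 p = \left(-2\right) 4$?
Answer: $\frac{18501}{4} \approx 4625.3$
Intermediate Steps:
$p = 4$ ($p = - \frac{\left(-2\right) 4}{2} = \left(- \frac{1}{2}\right) \left(-8\right) = 4$)
$N{\left(H,k \right)} = \frac{H + k}{2 H + 3 k}$ ($N{\left(H,k \right)} = \frac{H + k}{k + 2 \left(H + k\right)} = \frac{H + k}{k + \left(2 H + 2 k\right)} = \frac{H + k}{2 H + 3 k}$)
$4612 + \left(F \left(-13\right) + N{\left(-2,p \right)}\right) = 4612 + \left(\left(-1\right) \left(-13\right) + \frac{-2 + 4}{2 \left(-2\right) + 3 \cdot 4}\right) = 4612 + \left(13 + \frac{1}{-4 + 12} \cdot 2\right) = 4612 + \left(13 + \frac{1}{8} \cdot 2\right) = 4612 + \left(13 + \frac{1}{4}\right) = 4612 + \frac{53}{4} = \frac{18501}{4}$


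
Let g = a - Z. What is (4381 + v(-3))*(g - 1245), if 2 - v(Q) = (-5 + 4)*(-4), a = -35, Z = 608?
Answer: -8267552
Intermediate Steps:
g = -643 (g = -35 - 1*608 = -35 - 608 = -643)
v(Q) = -2 (v(Q) = 2 - (-5 + 4)*(-4) = 2 - (-1)*(-4) = 2 - 1*4 = 2 - 4 = -2)
(4381 + v(-3))*(g - 1245) = (4381 - 2)*(-643 - 1245) = 4379*(-1888) = -8267552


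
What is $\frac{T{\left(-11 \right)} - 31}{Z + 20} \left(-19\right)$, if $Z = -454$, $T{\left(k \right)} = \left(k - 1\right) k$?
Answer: $\frac{1919}{434} \approx 4.4217$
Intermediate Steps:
$T{\left(k \right)} = k \left(-1 + k\right)$ ($T{\left(k \right)} = \left(-1 + k\right) k = k \left(-1 + k\right)$)
$\frac{T{\left(-11 \right)} - 31}{Z + 20} \left(-19\right) = \frac{- 11 \left(-1 - 11\right) - 31}{-454 + 20} \left(-19\right) = \frac{\left(-11\right) \left(-12\right) + \left(-114 + 83\right)}{-434} \left(-19\right) = \left(132 - 31\right) \left(- \frac{1}{434}\right) \left(-19\right) = 101 \left(- \frac{1}{434}\right) \left(-19\right) = \left(- \frac{101}{434}\right) \left(-19\right) = \frac{1919}{434}$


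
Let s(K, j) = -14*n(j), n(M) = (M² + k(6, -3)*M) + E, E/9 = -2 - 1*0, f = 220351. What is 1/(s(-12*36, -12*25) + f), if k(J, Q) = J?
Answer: -1/1014197 ≈ -9.8600e-7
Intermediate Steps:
E = -18 (E = 9*(-2 - 1*0) = 9*(-2 + 0) = 9*(-2) = -18)
n(M) = -18 + M² + 6*M (n(M) = (M² + 6*M) - 18 = -18 + M² + 6*M)
s(K, j) = 252 - 84*j - 14*j² (s(K, j) = -14*(-18 + j² + 6*j) = 252 - 84*j - 14*j²)
1/(s(-12*36, -12*25) + f) = 1/((252 - (-1008)*25 - 14*(-12*25)²) + 220351) = 1/((252 - 84*(-300) - 14*(-300)²) + 220351) = 1/((252 + 25200 - 14*90000) + 220351) = 1/((252 + 25200 - 1260000) + 220351) = 1/(-1234548 + 220351) = 1/(-1014197) = -1/1014197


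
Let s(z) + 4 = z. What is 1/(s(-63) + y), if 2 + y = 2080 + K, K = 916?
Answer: 1/2927 ≈ 0.00034165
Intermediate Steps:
s(z) = -4 + z
y = 2994 (y = -2 + (2080 + 916) = -2 + 2996 = 2994)
1/(s(-63) + y) = 1/((-4 - 63) + 2994) = 1/(-67 + 2994) = 1/2927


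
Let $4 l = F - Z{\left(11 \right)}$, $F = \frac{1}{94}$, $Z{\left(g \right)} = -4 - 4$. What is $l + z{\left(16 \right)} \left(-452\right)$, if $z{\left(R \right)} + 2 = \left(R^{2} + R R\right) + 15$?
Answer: $- \frac{89224047}{376} \approx -2.373 \cdot 10^{5}$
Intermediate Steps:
$Z{\left(g \right)} = -8$
$F = \frac{1}{94} \approx 0.010638$
$z{\left(R \right)} = 13 + 2 R^{2}$ ($z{\left(R \right)} = -2 + \left(\left(R^{2} + R R\right) + 15\right) = -2 + \left(\left(R^{2} + R^{2}\right) + 15\right) = -2 + \left(2 R^{2} + 15\right) = -2 + \left(15 + 2 R^{2}\right) = 13 + 2 R^{2}$)
$l = \frac{753}{376}$ ($l = \frac{\frac{1}{94} - -8}{4} = \frac{\frac{1}{94} + 8}{4} = \frac{1}{4} \cdot \frac{753}{94} = \frac{753}{376} \approx 2.0027$)
$l + z{\left(16 \right)} \left(-452\right) = \frac{753}{376} + \left(13 + 2 \cdot 16^{2}\right) \left(-452\right) = \frac{753}{376} + \left(13 + 2 \cdot 256\right) \left(-452\right) = \frac{753}{376} + \left(13 + 512\right) \left(-452\right) = \frac{753}{376} + 525 \left(-452\right) = \frac{753}{376} - 237300 = - \frac{89224047}{376}$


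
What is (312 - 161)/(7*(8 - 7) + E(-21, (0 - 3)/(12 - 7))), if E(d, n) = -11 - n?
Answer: -755/17 ≈ -44.412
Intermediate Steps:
(312 - 161)/(7*(8 - 7) + E(-21, (0 - 3)/(12 - 7))) = (312 - 161)/(7*(8 - 7) + (-11 - (0 - 3)/(12 - 7))) = 151/(7*1 + (-11 - (-3)/5)) = 151/(7 + (-11 - (-3)/5)) = 151/(7 + (-11 - 1*(-3/5))) = 151/(7 + (-11 + 3/5)) = 151/(7 - 52/5) = 151/(-17/5) = 151*(-5/17) = -755/17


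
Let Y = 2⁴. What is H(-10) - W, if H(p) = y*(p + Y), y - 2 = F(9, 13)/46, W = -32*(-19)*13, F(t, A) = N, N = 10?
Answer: -181486/23 ≈ -7890.7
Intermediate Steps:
F(t, A) = 10
W = 7904 (W = 608*13 = 7904)
y = 51/23 (y = 2 + 10/46 = 2 + 10*(1/46) = 2 + 5/23 = 51/23 ≈ 2.2174)
Y = 16
H(p) = 816/23 + 51*p/23 (H(p) = 51*(p + 16)/23 = 51*(16 + p)/23 = 816/23 + 51*p/23)
H(-10) - W = (816/23 + (51/23)*(-10)) - 1*7904 = (816/23 - 510/23) - 7904 = 306/23 - 7904 = -181486/23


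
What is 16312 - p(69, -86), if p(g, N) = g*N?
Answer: 22246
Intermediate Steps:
p(g, N) = N*g
16312 - p(69, -86) = 16312 - (-86)*69 = 16312 - 1*(-5934) = 16312 + 5934 = 22246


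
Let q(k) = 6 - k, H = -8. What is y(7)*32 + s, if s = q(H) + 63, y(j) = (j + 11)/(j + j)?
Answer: 827/7 ≈ 118.14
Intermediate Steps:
y(j) = (11 + j)/(2*j) (y(j) = (11 + j)/((2*j)) = (11 + j)*(1/(2*j)) = (11 + j)/(2*j))
s = 77 (s = (6 - 1*(-8)) + 63 = (6 + 8) + 63 = 14 + 63 = 77)
y(7)*32 + s = ((½)*(11 + 7)/7)*32 + 77 = ((½)*(⅐)*18)*32 + 77 = (9/7)*32 + 77 = 288/7 + 77 = 827/7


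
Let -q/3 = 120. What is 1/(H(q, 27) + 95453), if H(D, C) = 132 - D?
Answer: 1/95945 ≈ 1.0423e-5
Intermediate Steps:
q = -360 (q = -3*120 = -360)
1/(H(q, 27) + 95453) = 1/((132 - 1*(-360)) + 95453) = 1/((132 + 360) + 95453) = 1/(492 + 95453) = 1/95945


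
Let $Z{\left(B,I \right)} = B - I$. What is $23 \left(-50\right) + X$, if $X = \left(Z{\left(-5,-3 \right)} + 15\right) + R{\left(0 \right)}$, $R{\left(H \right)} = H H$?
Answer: $-1137$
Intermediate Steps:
$R{\left(H \right)} = H^{2}$
$X = 13$ ($X = \left(\left(-5 - -3\right) + 15\right) + 0^{2} = \left(\left(-5 + 3\right) + 15\right) + 0 = \left(-2 + 15\right) + 0 = 13 + 0 = 13$)
$23 \left(-50\right) + X = 23 \left(-50\right) + 13 = -1150 + 13 = -1137$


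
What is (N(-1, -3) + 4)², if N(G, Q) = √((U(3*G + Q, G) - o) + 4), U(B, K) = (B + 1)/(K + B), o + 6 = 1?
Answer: 180/7 + 16*√119/7 ≈ 50.648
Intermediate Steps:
o = -5 (o = -6 + 1 = -5)
U(B, K) = (1 + B)/(B + K)
N(G, Q) = √(9 + (1 + Q + 3*G)/(Q + 4*G)) (N(G, Q) = √(((1 + (3*G + Q))/((3*G + Q) + G) - 1*(-5)) + 4) = √(((1 + (Q + 3*G))/((Q + 3*G) + G) + 5) + 4) = √(((1 + Q + 3*G)/(Q + 4*G) + 5) + 4) = √((5 + (1 + Q + 3*G)/(Q + 4*G)) + 4) = √(9 + (1 + Q + 3*G)/(Q + 4*G)))
(N(-1, -3) + 4)² = (√((1 + 10*(-3) + 39*(-1))/(-3 + 4*(-1))) + 4)² = (√((1 - 30 - 39)/(-3 - 4)) + 4)² = (√(-68/(-7)) + 4)² = (√(-⅐*(-68)) + 4)² = (√(68/7) + 4)² = (2*√119/7 + 4)² = (4 + 2*√119/7)²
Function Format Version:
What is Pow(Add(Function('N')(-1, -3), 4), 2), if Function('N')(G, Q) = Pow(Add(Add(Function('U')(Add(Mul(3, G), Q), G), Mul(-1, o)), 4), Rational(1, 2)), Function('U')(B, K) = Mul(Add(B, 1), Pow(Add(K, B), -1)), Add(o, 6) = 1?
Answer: Add(Rational(180, 7), Mul(Rational(16, 7), Pow(119, Rational(1, 2)))) ≈ 50.648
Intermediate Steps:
o = -5 (o = Add(-6, 1) = -5)
Function('U')(B, K) = Mul(Pow(Add(B, K), -1), Add(1, B)) (Function('U')(B, K) = Mul(Add(1, B), Pow(Add(B, K), -1)) = Mul(Pow(Add(B, K), -1), Add(1, B)))
Function('N')(G, Q) = Pow(Add(9, Mul(Pow(Add(Q, Mul(4, G)), -1), Add(1, Q, Mul(3, G)))), Rational(1, 2)) (Function('N')(G, Q) = Pow(Add(Add(Mul(Pow(Add(Add(Mul(3, G), Q), G), -1), Add(1, Add(Mul(3, G), Q))), Mul(-1, -5)), 4), Rational(1, 2)) = Pow(Add(Add(Mul(Pow(Add(Add(Q, Mul(3, G)), G), -1), Add(1, Add(Q, Mul(3, G)))), 5), 4), Rational(1, 2)) = Pow(Add(Add(Mul(Pow(Add(Q, Mul(4, G)), -1), Add(1, Q, Mul(3, G))), 5), 4), Rational(1, 2)) = Pow(Add(Add(5, Mul(Pow(Add(Q, Mul(4, G)), -1), Add(1, Q, Mul(3, G)))), 4), Rational(1, 2)) = Pow(Add(9, Mul(Pow(Add(Q, Mul(4, G)), -1), Add(1, Q, Mul(3, G)))), Rational(1, 2)))
Pow(Add(Function('N')(-1, -3), 4), 2) = Pow(Add(Pow(Mul(Pow(Add(-3, Mul(4, -1)), -1), Add(1, Mul(10, -3), Mul(39, -1))), Rational(1, 2)), 4), 2) = Pow(Add(Pow(Mul(Pow(Add(-3, -4), -1), Add(1, -30, -39)), Rational(1, 2)), 4), 2) = Pow(Add(Pow(Mul(Pow(-7, -1), -68), Rational(1, 2)), 4), 2) = Pow(Add(Pow(Mul(Rational(-1, 7), -68), Rational(1, 2)), 4), 2) = Pow(Add(Pow(Rational(68, 7), Rational(1, 2)), 4), 2) = Pow(Add(Mul(Rational(2, 7), Pow(119, Rational(1, 2))), 4), 2) = Pow(Add(4, Mul(Rational(2, 7), Pow(119, Rational(1, 2)))), 2)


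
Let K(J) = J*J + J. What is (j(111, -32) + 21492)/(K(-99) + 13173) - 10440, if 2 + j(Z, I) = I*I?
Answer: -238792486/22875 ≈ -10439.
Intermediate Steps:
j(Z, I) = -2 + I² (j(Z, I) = -2 + I*I = -2 + I²)
K(J) = J + J² (K(J) = J² + J = J + J²)
(j(111, -32) + 21492)/(K(-99) + 13173) - 10440 = ((-2 + (-32)²) + 21492)/(-99*(1 - 99) + 13173) - 10440 = ((-2 + 1024) + 21492)/(-99*(-98) + 13173) - 10440 = (1022 + 21492)/(9702 + 13173) - 10440 = 22514/22875 - 10440 = -238792486/22875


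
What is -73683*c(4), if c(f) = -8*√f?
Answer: 1178928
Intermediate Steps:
-73683*c(4) = -(-589464)*√4 = -(-589464)*2 = -73683*(-16) = 1178928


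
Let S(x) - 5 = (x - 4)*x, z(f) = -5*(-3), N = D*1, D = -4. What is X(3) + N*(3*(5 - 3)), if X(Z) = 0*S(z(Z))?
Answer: -24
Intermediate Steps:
N = -4 (N = -4*1 = -4)
z(f) = 15
S(x) = 5 + x*(-4 + x) (S(x) = 5 + (x - 4)*x = 5 + (-4 + x)*x = 5 + x*(-4 + x))
X(Z) = 0 (X(Z) = 0*(5 + 15² - 4*15) = 0*(5 + 225 - 60) = 0*170 = 0)
X(3) + N*(3*(5 - 3)) = 0 - 12*(5 - 3) = 0 - 12*2 = 0 - 4*6 = 0 - 24 = -24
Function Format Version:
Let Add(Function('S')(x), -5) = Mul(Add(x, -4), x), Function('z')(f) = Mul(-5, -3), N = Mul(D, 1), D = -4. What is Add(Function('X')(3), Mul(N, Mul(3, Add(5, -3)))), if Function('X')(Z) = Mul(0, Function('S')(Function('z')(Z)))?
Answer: -24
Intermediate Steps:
N = -4 (N = Mul(-4, 1) = -4)
Function('z')(f) = 15
Function('S')(x) = Add(5, Mul(x, Add(-4, x))) (Function('S')(x) = Add(5, Mul(Add(x, -4), x)) = Add(5, Mul(Add(-4, x), x)) = Add(5, Mul(x, Add(-4, x))))
Function('X')(Z) = 0 (Function('X')(Z) = Mul(0, Add(5, Pow(15, 2), Mul(-4, 15))) = Mul(0, Add(5, 225, -60)) = Mul(0, 170) = 0)
Add(Function('X')(3), Mul(N, Mul(3, Add(5, -3)))) = Add(0, Mul(-4, Mul(3, Add(5, -3)))) = Add(0, Mul(-4, Mul(3, 2))) = Add(0, Mul(-4, 6)) = Add(0, -24) = -24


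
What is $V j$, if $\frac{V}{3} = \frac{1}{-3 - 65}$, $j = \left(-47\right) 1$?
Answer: $\frac{141}{68} \approx 2.0735$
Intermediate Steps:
$j = -47$
$V = - \frac{3}{68}$ ($V = \frac{3}{-3 - 65} = \frac{3}{-68} = 3 \left(- \frac{1}{68}\right) = - \frac{3}{68} \approx -0.044118$)
$V j = \left(- \frac{3}{68}\right) \left(-47\right) = \frac{141}{68}$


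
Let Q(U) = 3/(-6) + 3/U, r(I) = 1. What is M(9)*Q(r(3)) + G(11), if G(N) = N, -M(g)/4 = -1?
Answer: 21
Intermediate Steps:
M(g) = 4 (M(g) = -4*(-1) = 4)
Q(U) = -½ + 3/U (Q(U) = 3*(-⅙) + 3/U = -½ + 3/U)
M(9)*Q(r(3)) + G(11) = 4*((½)*(6 - 1*1)/1) + 11 = 4*((½)*1*(6 - 1)) + 11 = 4*((½)*1*5) + 11 = 4*(5/2) + 11 = 10 + 11 = 21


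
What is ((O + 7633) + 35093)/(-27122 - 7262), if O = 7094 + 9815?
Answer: -59635/34384 ≈ -1.7344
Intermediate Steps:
O = 16909
((O + 7633) + 35093)/(-27122 - 7262) = ((16909 + 7633) + 35093)/(-27122 - 7262) = (24542 + 35093)/(-34384) = 59635*(-1/34384) = -59635/34384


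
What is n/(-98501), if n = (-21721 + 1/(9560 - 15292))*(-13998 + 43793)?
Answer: 3709619711535/564607732 ≈ 6570.3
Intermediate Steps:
n = -3709619711535/5732 (n = (-21721 + 1/(-5732))*29795 = (-21721 - 1/5732)*29795 = -124504773/5732*29795 = -3709619711535/5732 ≈ -6.4718e+8)
n/(-98501) = -3709619711535/5732/(-98501) = -3709619711535/5732*(-1/98501) = 3709619711535/564607732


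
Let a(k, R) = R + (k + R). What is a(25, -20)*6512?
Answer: -97680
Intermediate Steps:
a(k, R) = k + 2*R (a(k, R) = R + (R + k) = k + 2*R)
a(25, -20)*6512 = (25 + 2*(-20))*6512 = (25 - 40)*6512 = -15*6512 = -97680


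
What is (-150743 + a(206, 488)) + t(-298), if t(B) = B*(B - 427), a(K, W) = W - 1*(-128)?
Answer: 65923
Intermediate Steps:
a(K, W) = 128 + W (a(K, W) = W + 128 = 128 + W)
t(B) = B*(-427 + B)
(-150743 + a(206, 488)) + t(-298) = (-150743 + (128 + 488)) - 298*(-427 - 298) = (-150743 + 616) - 298*(-725) = -150127 + 216050 = 65923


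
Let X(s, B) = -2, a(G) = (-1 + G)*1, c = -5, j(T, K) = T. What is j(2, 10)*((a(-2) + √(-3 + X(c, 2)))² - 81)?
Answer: -154 - 12*I*√5 ≈ -154.0 - 26.833*I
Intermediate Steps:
a(G) = -1 + G
j(2, 10)*((a(-2) + √(-3 + X(c, 2)))² - 81) = 2*(((-1 - 2) + √(-3 - 2))² - 81) = 2*((-3 + √(-5))² - 81) = 2*((-3 + I*√5)² - 81) = 2*(-81 + (-3 + I*√5)²) = -162 + 2*(-3 + I*√5)²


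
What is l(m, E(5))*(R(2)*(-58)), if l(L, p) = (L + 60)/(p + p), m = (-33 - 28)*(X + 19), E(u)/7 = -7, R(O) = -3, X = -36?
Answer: -95439/49 ≈ -1947.7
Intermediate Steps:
E(u) = -49 (E(u) = 7*(-7) = -49)
m = 1037 (m = (-33 - 28)*(-36 + 19) = -61*(-17) = 1037)
l(L, p) = (60 + L)/(2*p) (l(L, p) = (60 + L)/((2*p)) = (60 + L)*(1/(2*p)) = (60 + L)/(2*p))
l(m, E(5))*(R(2)*(-58)) = ((½)*(60 + 1037)/(-49))*(-3*(-58)) = ((½)*(-1/49)*1097)*174 = -1097/98*174 = -95439/49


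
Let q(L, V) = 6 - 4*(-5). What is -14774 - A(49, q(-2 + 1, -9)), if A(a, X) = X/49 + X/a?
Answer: -723978/49 ≈ -14775.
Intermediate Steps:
q(L, V) = 26 (q(L, V) = 6 + 20 = 26)
A(a, X) = X/49 + X/a (A(a, X) = X*(1/49) + X/a = X/49 + X/a)
-14774 - A(49, q(-2 + 1, -9)) = -14774 - ((1/49)*26 + 26/49) = -14774 - (26/49 + 26*(1/49)) = -14774 - (26/49 + 26/49) = -14774 - 1*52/49 = -14774 - 52/49 = -723978/49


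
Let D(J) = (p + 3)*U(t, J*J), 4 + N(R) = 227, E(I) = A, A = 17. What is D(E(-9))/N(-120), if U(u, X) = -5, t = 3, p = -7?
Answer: 20/223 ≈ 0.089686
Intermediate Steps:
E(I) = 17
N(R) = 223 (N(R) = -4 + 227 = 223)
D(J) = 20 (D(J) = (-7 + 3)*(-5) = -4*(-5) = 20)
D(E(-9))/N(-120) = 20/223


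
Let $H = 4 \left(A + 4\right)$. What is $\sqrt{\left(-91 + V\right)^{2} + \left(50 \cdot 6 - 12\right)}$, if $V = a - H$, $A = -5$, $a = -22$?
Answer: $\sqrt{12169} \approx 110.31$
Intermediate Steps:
$H = -4$ ($H = 4 \left(-5 + 4\right) = 4 \left(-1\right) = -4$)
$V = -18$ ($V = -22 - -4 = -22 + 4 = -18$)
$\sqrt{\left(-91 + V\right)^{2} + \left(50 \cdot 6 - 12\right)} = \sqrt{\left(-91 - 18\right)^{2} + \left(50 \cdot 6 - 12\right)} = \sqrt{\left(-109\right)^{2} + \left(300 - 12\right)} = \sqrt{11881 + 288} = \sqrt{12169}$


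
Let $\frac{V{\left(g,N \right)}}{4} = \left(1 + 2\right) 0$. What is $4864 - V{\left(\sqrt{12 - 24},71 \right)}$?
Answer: $4864$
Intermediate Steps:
$V{\left(g,N \right)} = 0$ ($V{\left(g,N \right)} = 4 \left(1 + 2\right) 0 = 4 \cdot 3 \cdot 0 = 4 \cdot 0 = 0$)
$4864 - V{\left(\sqrt{12 - 24},71 \right)} = 4864 - 0 = 4864 + 0 = 4864$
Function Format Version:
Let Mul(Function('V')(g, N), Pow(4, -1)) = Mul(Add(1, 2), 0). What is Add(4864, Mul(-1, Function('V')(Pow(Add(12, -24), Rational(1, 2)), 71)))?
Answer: 4864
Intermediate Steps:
Function('V')(g, N) = 0 (Function('V')(g, N) = Mul(4, Mul(Add(1, 2), 0)) = Mul(4, Mul(3, 0)) = Mul(4, 0) = 0)
Add(4864, Mul(-1, Function('V')(Pow(Add(12, -24), Rational(1, 2)), 71))) = Add(4864, Mul(-1, 0)) = Add(4864, 0) = 4864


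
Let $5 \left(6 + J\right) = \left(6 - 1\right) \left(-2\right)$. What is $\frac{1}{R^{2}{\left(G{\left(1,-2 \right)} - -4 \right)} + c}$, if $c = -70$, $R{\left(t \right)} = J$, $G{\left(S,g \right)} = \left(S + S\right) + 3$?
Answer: $- \frac{1}{6} \approx -0.16667$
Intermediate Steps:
$G{\left(S,g \right)} = 3 + 2 S$ ($G{\left(S,g \right)} = 2 S + 3 = 3 + 2 S$)
$J = -8$ ($J = -6 + \frac{\left(6 - 1\right) \left(-2\right)}{5} = -6 + \frac{5 \left(-2\right)}{5} = -6 + \frac{1}{5} \left(-10\right) = -6 - 2 = -8$)
$R{\left(t \right)} = -8$
$\frac{1}{R^{2}{\left(G{\left(1,-2 \right)} - -4 \right)} + c} = \frac{1}{\left(-8\right)^{2} - 70} = \frac{1}{64 - 70} = \frac{1}{-6} = - \frac{1}{6}$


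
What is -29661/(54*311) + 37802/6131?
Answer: 150998399/34321338 ≈ 4.3996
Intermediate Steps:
-29661/(54*311) + 37802/6131 = -29661/16794 + 37802*(1/6131) = -29661*1/16794 + 37802/6131 = -9887/5598 + 37802/6131 = 150998399/34321338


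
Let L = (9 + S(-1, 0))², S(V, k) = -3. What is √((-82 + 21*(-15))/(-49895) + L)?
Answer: √89642205215/49895 ≈ 6.0007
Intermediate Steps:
L = 36 (L = (9 - 3)² = 6² = 36)
√((-82 + 21*(-15))/(-49895) + L) = √((-82 + 21*(-15))/(-49895) + 36) = √((-82 - 315)*(-1/49895) + 36) = √(-397*(-1/49895) + 36) = √(397/49895 + 36) = √(1796617/49895) = √89642205215/49895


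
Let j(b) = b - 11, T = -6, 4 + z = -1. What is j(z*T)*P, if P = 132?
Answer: 2508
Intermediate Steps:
z = -5 (z = -4 - 1 = -5)
j(b) = -11 + b
j(z*T)*P = (-11 - 5*(-6))*132 = (-11 + 30)*132 = 19*132 = 2508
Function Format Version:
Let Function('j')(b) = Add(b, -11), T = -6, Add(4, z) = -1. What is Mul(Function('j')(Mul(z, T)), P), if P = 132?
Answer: 2508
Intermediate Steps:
z = -5 (z = Add(-4, -1) = -5)
Function('j')(b) = Add(-11, b)
Mul(Function('j')(Mul(z, T)), P) = Mul(Add(-11, Mul(-5, -6)), 132) = Mul(Add(-11, 30), 132) = Mul(19, 132) = 2508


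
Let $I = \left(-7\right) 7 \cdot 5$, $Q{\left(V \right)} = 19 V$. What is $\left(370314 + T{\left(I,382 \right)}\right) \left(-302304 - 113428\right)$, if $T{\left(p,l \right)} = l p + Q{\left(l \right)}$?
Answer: $-118060404824$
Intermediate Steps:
$I = -245$ ($I = \left(-49\right) 5 = -245$)
$T{\left(p,l \right)} = 19 l + l p$ ($T{\left(p,l \right)} = l p + 19 l = 19 l + l p$)
$\left(370314 + T{\left(I,382 \right)}\right) \left(-302304 - 113428\right) = \left(370314 + 382 \left(19 - 245\right)\right) \left(-302304 - 113428\right) = \left(370314 + 382 \left(-226\right)\right) \left(-415732\right) = \left(370314 - 86332\right) \left(-415732\right) = 283982 \left(-415732\right) = -118060404824$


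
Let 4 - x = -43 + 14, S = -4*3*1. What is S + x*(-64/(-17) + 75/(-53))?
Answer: 59049/901 ≈ 65.537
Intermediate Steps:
S = -12 (S = -12*1 = -12)
x = 33 (x = 4 - (-43 + 14) = 4 - 1*(-29) = 4 + 29 = 33)
S + x*(-64/(-17) + 75/(-53)) = -12 + 33*(-64/(-17) + 75/(-53)) = -12 + 33*(-64*(-1/17) + 75*(-1/53)) = -12 + 33*(64/17 - 75/53) = -12 + 33*(2117/901) = -12 + 69861/901 = 59049/901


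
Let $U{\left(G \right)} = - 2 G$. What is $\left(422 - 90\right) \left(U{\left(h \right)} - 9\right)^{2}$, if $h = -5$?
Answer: $332$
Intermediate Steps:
$\left(422 - 90\right) \left(U{\left(h \right)} - 9\right)^{2} = \left(422 - 90\right) \left(\left(-2\right) \left(-5\right) - 9\right)^{2} = \left(422 - 90\right) \left(10 - 9\right)^{2} = \left(422 - 90\right) 1^{2} = 332 \cdot 1 = 332$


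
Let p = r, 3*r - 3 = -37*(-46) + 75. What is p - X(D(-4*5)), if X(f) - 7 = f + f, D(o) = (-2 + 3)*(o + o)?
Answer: 1999/3 ≈ 666.33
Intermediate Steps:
D(o) = 2*o (D(o) = 1*(2*o) = 2*o)
r = 1780/3 (r = 1 + (-37*(-46) + 75)/3 = 1 + (1702 + 75)/3 = 1 + (⅓)*1777 = 1 + 1777/3 = 1780/3 ≈ 593.33)
X(f) = 7 + 2*f (X(f) = 7 + (f + f) = 7 + 2*f)
p = 1780/3 ≈ 593.33
p - X(D(-4*5)) = 1780/3 - (7 + 2*(2*(-4*5))) = 1780/3 - (7 + 2*(2*(-20))) = 1780/3 - (7 + 2*(-40)) = 1780/3 - (7 - 80) = 1780/3 - 1*(-73) = 1780/3 + 73 = 1999/3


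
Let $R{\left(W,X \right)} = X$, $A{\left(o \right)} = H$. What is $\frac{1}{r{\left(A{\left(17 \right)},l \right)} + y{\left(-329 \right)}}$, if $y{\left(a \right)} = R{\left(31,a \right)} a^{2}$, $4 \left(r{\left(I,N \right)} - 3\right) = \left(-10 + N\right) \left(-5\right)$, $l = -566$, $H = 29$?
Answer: $- \frac{1}{35610566} \approx -2.8082 \cdot 10^{-8}$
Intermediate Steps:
$A{\left(o \right)} = 29$
$r{\left(I,N \right)} = \frac{31}{2} - \frac{5 N}{4}$ ($r{\left(I,N \right)} = 3 + \frac{\left(-10 + N\right) \left(-5\right)}{4} = 3 + \frac{50 - 5 N}{4} = 3 - \left(- \frac{25}{2} + \frac{5 N}{4}\right) = \frac{31}{2} - \frac{5 N}{4}$)
$y{\left(a \right)} = a^{3}$ ($y{\left(a \right)} = a a^{2} = a^{3}$)
$\frac{1}{r{\left(A{\left(17 \right)},l \right)} + y{\left(-329 \right)}} = \frac{1}{\left(\frac{31}{2} - - \frac{1415}{2}\right) + \left(-329\right)^{3}} = \frac{1}{\left(\frac{31}{2} + \frac{1415}{2}\right) - 35611289} = \frac{1}{723 - 35611289} = \frac{1}{-35610566} = - \frac{1}{35610566}$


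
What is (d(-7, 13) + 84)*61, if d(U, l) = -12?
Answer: 4392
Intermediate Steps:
(d(-7, 13) + 84)*61 = (-12 + 84)*61 = 72*61 = 4392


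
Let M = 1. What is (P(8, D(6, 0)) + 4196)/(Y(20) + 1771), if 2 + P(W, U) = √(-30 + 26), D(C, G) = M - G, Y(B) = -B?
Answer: 4194/1751 + 2*I/1751 ≈ 2.3952 + 0.0011422*I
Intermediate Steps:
D(C, G) = 1 - G
P(W, U) = -2 + 2*I (P(W, U) = -2 + √(-30 + 26) = -2 + √(-4) = -2 + 2*I)
(P(8, D(6, 0)) + 4196)/(Y(20) + 1771) = ((-2 + 2*I) + 4196)/(-1*20 + 1771) = (4194 + 2*I)/(-20 + 1771) = (4194 + 2*I)/1751 = (4194 + 2*I)*(1/1751) = 4194/1751 + 2*I/1751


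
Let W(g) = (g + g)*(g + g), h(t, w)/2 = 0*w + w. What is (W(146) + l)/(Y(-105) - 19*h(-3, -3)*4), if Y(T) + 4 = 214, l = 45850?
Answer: 65557/333 ≈ 196.87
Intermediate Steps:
h(t, w) = 2*w (h(t, w) = 2*(0*w + w) = 2*(0 + w) = 2*w)
W(g) = 4*g**2 (W(g) = (2*g)*(2*g) = 4*g**2)
Y(T) = 210 (Y(T) = -4 + 214 = 210)
(W(146) + l)/(Y(-105) - 19*h(-3, -3)*4) = (4*146**2 + 45850)/(210 - 38*(-3)*4) = (4*21316 + 45850)/(210 - 19*(-6)*4) = (85264 + 45850)/(210 + 114*4) = 131114/(210 + 456) = 131114/666 = 131114*(1/666) = 65557/333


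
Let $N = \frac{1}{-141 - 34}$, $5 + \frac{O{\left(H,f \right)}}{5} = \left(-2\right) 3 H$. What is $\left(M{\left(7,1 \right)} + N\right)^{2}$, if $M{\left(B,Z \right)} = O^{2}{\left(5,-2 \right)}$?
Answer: $\frac{28722889671876}{30625} \approx 9.3789 \cdot 10^{8}$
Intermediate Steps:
$O{\left(H,f \right)} = -25 - 30 H$ ($O{\left(H,f \right)} = -25 + 5 \left(-2\right) 3 H = -25 + 5 \left(- 6 H\right) = -25 - 30 H$)
$N = - \frac{1}{175}$ ($N = \frac{1}{-175} = - \frac{1}{175} \approx -0.0057143$)
$M{\left(B,Z \right)} = 30625$ ($M{\left(B,Z \right)} = \left(-25 - 150\right)^{2} = \left(-175\right)^{2} = 30625$)
$\left(M{\left(7,1 \right)} + N\right)^{2} = \left(30625 - \frac{1}{175}\right)^{2} = \left(\frac{5359374}{175}\right)^{2} = \frac{28722889671876}{30625}$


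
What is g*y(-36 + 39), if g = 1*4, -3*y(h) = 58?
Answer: -232/3 ≈ -77.333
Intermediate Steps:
y(h) = -58/3 (y(h) = -1/3*58 = -58/3)
g = 4
g*y(-36 + 39) = 4*(-58/3) = -232/3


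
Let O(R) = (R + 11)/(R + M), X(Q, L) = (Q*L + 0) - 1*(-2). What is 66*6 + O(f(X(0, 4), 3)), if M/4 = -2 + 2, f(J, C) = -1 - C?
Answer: 1577/4 ≈ 394.25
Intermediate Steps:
X(Q, L) = 2 + L*Q (X(Q, L) = (L*Q + 0) + 2 = L*Q + 2 = 2 + L*Q)
M = 0 (M = 4*(-2 + 2) = 4*0 = 0)
O(R) = (11 + R)/R (O(R) = (R + 11)/(R + 0) = (11 + R)/R)
66*6 + O(f(X(0, 4), 3)) = 66*6 + (11 + (-1 - 1*3))/(-1 - 1*3) = 396 + (11 + (-1 - 3))/(-1 - 3) = 396 + (11 - 4)/(-4) = 396 - 1/4*7 = 396 - 7/4 = 1577/4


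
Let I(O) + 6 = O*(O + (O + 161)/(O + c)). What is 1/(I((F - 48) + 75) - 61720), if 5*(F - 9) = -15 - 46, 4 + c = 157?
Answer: -325/19868772 ≈ -1.6357e-5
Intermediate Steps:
c = 153 (c = -4 + 157 = 153)
F = -16/5 (F = 9 + (-15 - 46)/5 = 9 + (⅕)*(-61) = 9 - 61/5 = -16/5 ≈ -3.2000)
I(O) = -6 + O*(O + (161 + O)/(153 + O)) (I(O) = -6 + O*(O + (O + 161)/(O + 153)) = -6 + O*(O + (161 + O)/(153 + O)))
1/(I((F - 48) + 75) - 61720) = 1/((-918 + ((-16/5 - 48) + 75)³ + 154*((-16/5 - 48) + 75)² + 155*((-16/5 - 48) + 75))/(153 + ((-16/5 - 48) + 75)) - 61720) = 1/((-918 + (-256/5 + 75)³ + 154*(-256/5 + 75)² + 155*(-256/5 + 75))/(153 + (-256/5 + 75)) - 61720) = 1/((-918 + (119/5)³ + 154*(119/5)² + 155*(119/5))/(153 + 119/5) - 61720) = 1/((-918 + 1685159/125 + 154*(14161/25) + 3689)/(884/5) - 61720) = 1/(5*(-918 + 1685159/125 + 2180794/25 + 3689)/884 - 61720) = 1/((5/884)*(12935504/125) - 61720) = 1/(190228/325 - 61720) = 1/(-19868772/325) = -325/19868772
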